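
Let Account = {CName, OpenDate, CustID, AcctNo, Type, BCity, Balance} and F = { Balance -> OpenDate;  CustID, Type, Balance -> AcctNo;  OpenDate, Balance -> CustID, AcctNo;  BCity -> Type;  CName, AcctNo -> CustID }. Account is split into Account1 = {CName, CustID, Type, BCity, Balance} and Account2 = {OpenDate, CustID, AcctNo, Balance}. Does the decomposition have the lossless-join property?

Yes

Common attributes: Account1 ∩ Account2 = {CustID, Balance}.
Closure of {CustID, Balance}: Balance → OpenDate applies, adding OpenDate; OpenDate, Balance → CustID, AcctNo applies, adding AcctNo. So (CustID, Balance)⁺ = {OpenDate, CustID, AcctNo, Balance}.
This closure contains every attribute of Account2, so Account1 ∩ Account2 → Account2. The join is lossless.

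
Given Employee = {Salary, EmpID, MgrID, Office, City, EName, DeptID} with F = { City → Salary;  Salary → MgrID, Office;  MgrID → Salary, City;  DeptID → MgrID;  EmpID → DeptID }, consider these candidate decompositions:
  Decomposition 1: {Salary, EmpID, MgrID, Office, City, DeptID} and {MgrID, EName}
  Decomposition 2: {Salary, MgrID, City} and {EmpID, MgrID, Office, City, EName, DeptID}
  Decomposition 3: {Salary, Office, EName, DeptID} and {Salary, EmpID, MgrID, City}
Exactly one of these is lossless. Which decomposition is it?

Decomposition 2

Decomposition 1: common = {MgrID}, closure = {Salary, MgrID, Office, City} → lossy.
Decomposition 2: common = {MgrID, City}, closure = {Salary, MgrID, Office, City} → lossless.
Decomposition 3: common = {Salary}, closure = {Salary, MgrID, Office, City} → lossy.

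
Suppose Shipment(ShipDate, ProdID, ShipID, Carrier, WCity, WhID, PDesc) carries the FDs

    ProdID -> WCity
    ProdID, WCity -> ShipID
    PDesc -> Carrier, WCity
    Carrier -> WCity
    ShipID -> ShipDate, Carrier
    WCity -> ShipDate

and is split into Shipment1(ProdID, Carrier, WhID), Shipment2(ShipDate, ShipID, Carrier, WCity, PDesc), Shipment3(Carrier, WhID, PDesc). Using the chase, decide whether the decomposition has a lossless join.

No

Chase test. Columns are ShipDate, ProdID, ShipID, Carrier, WCity, WhID, PDesc; row i has aⱼ where attribute j ∈ Shipmenti, else bᵢⱼ.
Initial tableau (one row per fragment):
  row 1: b11 a2 b13 a4 b15 a6 b17
  row 2: a1 b22 a3 a4 a5 b26 a7
  row 3: b31 b32 b33 a4 b35 a6 a7
Rows 2 and 3 agree on PDesc; apply PDesc→Carrier, WCity and equate their Carrier, WCity entries.
Rows 1 and 2 agree on Carrier; apply Carrier→WCity and equate their WCity entries.
Rows 1 and 2 agree on WCity; apply WCity→ShipDate and equate their ShipDate entries.
Rows 1 and 3 agree on WCity; apply WCity→ShipDate and equate their ShipDate entries.
No row becomes fully distinguished — the join is lossy.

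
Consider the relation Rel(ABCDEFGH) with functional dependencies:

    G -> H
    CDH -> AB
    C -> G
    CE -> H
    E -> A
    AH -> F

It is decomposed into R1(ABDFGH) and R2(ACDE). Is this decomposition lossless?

No

Common attributes: R1 ∩ R2 = {AD}.
No dependency enlarges {AD}, so (AD)⁺ = {AD}.
The closure contains neither all of R1 = {ABDFGH} nor all of R2 = {ACDE}, so the common attributes are not a superkey of either fragment. The join is lossy.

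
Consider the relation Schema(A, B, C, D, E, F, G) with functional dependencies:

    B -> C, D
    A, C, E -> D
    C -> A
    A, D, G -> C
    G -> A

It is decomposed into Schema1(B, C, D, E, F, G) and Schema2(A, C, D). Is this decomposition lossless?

Common attributes: Schema1 ∩ Schema2 = {C, D}.
Closure of {C, D}: C → A applies, adding A. So (C, D)⁺ = {A, C, D}.
This closure contains every attribute of Schema2, so Schema1 ∩ Schema2 → Schema2. The join is lossless.

Yes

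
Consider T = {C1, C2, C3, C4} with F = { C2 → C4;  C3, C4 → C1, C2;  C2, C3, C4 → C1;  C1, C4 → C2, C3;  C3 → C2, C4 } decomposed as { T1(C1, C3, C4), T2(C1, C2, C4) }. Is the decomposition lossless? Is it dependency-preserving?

Lossless test: (C1, C4)⁺ = {C1, C2, C3, C4}, which contains all of one fragment — lossless.
Dependency preservation: C3, C4 → C1, C2; C2, C3, C4 → C1; C1, C4 → C2, C3; C3 → C2, C4 are not contained in any single fragment, but the restricted closure of each left-hand side across the fragments still reaches the right-hand side; the remaining FDs each lie inside some fragment. All dependencies are preserved.

lossless and dependency-preserving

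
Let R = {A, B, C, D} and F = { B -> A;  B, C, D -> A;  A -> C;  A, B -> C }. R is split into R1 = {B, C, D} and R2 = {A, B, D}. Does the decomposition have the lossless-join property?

Yes

Common attributes: R1 ∩ R2 = {B, D}.
Closure of {B, D}: B → A applies, adding A; A → C applies, adding C. So (B, D)⁺ = {A, B, C, D}.
This closure contains every attribute of R1, so R1 ∩ R2 → R1. The join is lossless.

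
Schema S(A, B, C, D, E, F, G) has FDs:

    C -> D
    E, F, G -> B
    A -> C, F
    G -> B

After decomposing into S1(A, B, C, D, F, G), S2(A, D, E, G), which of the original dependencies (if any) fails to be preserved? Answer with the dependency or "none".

C → D lies within S1.
E, F, G → B: restricted closure across fragments reaches B.
A → C, F lies within S1.
G → B lies within S1.
Every dependency is enforceable on the fragments, so the decomposition is dependency-preserving.

none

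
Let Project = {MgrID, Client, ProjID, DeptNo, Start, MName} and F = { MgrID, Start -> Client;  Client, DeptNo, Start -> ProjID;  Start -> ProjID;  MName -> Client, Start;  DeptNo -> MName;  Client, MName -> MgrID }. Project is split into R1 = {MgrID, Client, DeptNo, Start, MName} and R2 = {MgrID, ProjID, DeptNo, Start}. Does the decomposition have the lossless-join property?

Common attributes: R1 ∩ R2 = {MgrID, DeptNo, Start}.
Closure of {MgrID, DeptNo, Start}: MgrID, Start → Client applies, adding Client; Client, DeptNo, Start → ProjID applies, adding ProjID; DeptNo → MName applies, adding MName. So (MgrID, DeptNo, Start)⁺ = {MgrID, Client, ProjID, DeptNo, Start, MName}.
This closure contains every attribute of R1, so R1 ∩ R2 → R1. The join is lossless.

Yes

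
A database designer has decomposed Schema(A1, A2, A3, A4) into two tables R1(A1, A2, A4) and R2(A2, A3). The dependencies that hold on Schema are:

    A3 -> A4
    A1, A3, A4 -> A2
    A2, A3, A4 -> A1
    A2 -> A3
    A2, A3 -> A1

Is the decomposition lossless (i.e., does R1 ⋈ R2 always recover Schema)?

Yes

Common attributes: R1 ∩ R2 = {A2}.
Closure of {A2}: A2 → A3 applies, adding A3; A2, A3 → A1 applies, adding A1; A3 → A4 applies, adding A4. So (A2)⁺ = {A1, A2, A3, A4}.
This closure contains every attribute of R1, so R1 ∩ R2 → R1. The join is lossless.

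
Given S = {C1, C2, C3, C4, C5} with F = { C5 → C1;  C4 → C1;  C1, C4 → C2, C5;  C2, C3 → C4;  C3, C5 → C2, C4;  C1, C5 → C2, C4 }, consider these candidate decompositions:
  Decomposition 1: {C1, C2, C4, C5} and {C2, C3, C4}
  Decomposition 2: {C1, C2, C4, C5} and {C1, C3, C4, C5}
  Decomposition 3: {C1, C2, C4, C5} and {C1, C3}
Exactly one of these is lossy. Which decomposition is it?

Decomposition 3

Decomposition 1: common = {C2, C4}, closure = {C1, C2, C4, C5} → lossless.
Decomposition 2: common = {C1, C4, C5}, closure = {C1, C2, C4, C5} → lossless.
Decomposition 3: common = {C1}, closure = {C1} → lossy.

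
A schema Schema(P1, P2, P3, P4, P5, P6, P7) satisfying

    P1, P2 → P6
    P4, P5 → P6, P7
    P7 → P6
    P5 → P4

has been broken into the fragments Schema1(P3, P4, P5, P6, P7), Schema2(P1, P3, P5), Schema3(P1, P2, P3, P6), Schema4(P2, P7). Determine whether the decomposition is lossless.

Chase test. Columns are P1, P2, P3, P4, P5, P6, P7; row i has aⱼ where attribute j ∈ Schemai, else bᵢⱼ.
Initial tableau (one row per fragment):
  row 1: b11 b12 a3 a4 a5 a6 a7
  row 2: a1 b22 a3 b24 a5 b26 b27
  row 3: a1 a2 a3 b34 b35 a6 b37
  row 4: b41 a2 b43 b44 b45 b46 a7
Rows 1 and 4 agree on P7; apply P7→P6 and equate their P6 entries.
Rows 1 and 2 agree on P5; apply P5→P4 and equate their P4 entries.
Rows 1 and 2 agree on P4, P5; apply P4, P5→P6, P7 and equate their P6, P7 entries.
No row becomes fully distinguished — the join is lossy.

No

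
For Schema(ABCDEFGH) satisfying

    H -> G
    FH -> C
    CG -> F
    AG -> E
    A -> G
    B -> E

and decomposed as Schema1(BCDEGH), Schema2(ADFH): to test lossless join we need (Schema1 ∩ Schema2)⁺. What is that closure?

Schema1 ∩ Schema2 = {DH}.
H → G applies, adding G
Closure: {DGH}.

DGH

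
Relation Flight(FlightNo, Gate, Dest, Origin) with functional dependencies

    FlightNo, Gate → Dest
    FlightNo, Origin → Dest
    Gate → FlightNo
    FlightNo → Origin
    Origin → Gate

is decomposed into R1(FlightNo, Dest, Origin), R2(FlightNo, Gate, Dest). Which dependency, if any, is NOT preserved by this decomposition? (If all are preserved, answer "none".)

FlightNo, Gate → Dest lies within R2.
FlightNo, Origin → Dest lies within R1.
Gate → FlightNo lies within R2.
FlightNo → Origin lies within R1.
Origin → Gate: restricted closure across fragments reaches Gate.
Every dependency is enforceable on the fragments, so the decomposition is dependency-preserving.

none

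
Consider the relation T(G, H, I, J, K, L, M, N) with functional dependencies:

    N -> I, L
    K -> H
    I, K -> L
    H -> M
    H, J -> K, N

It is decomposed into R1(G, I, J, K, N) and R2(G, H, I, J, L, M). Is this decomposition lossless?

Common attributes: R1 ∩ R2 = {G, I, J}.
No dependency enlarges {G, I, J}, so (G, I, J)⁺ = {G, I, J}.
The closure contains neither all of R1 = {G, I, J, K, N} nor all of R2 = {G, H, I, J, L, M}, so the common attributes are not a superkey of either fragment. The join is lossy.

No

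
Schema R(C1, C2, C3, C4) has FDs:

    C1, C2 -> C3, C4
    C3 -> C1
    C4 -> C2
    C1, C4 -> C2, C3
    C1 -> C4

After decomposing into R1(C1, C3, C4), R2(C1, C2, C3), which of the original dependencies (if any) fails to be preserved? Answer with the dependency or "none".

C4 -> C2

Check C4 → C2: no single fragment contains all of {C2, C4}, and the restricted closure of {C4} across the fragments never reaches {C2}.
C1, C2 → C3, C4 is preserved.
C3 → C1 is preserved.
C1, C4 → C2, C3 is preserved.
C1 → C4 is preserved.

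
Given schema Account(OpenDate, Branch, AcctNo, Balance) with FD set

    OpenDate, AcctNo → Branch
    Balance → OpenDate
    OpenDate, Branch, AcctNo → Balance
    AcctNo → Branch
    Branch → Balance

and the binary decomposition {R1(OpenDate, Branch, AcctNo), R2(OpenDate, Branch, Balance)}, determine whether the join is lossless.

Common attributes: R1 ∩ R2 = {OpenDate, Branch}.
Closure of {OpenDate, Branch}: Branch → Balance applies, adding Balance. So (OpenDate, Branch)⁺ = {OpenDate, Branch, Balance}.
This closure contains every attribute of R2, so R1 ∩ R2 → R2. The join is lossless.

Yes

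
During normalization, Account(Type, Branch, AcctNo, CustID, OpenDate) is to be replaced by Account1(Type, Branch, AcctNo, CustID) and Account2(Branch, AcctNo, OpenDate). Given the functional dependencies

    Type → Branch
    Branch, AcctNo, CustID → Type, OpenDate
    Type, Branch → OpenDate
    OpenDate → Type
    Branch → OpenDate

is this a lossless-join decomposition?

Common attributes: Account1 ∩ Account2 = {Branch, AcctNo}.
Closure of {Branch, AcctNo}: Branch → OpenDate applies, adding OpenDate; OpenDate → Type applies, adding Type. So (Branch, AcctNo)⁺ = {Type, Branch, AcctNo, OpenDate}.
This closure contains every attribute of Account2, so Account1 ∩ Account2 → Account2. The join is lossless.

Yes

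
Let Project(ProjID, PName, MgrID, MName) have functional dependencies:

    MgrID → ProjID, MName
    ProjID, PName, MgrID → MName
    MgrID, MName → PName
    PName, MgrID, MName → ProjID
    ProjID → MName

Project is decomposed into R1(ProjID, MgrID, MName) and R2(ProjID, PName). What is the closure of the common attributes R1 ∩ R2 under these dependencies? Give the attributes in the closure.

ProjID, MName

R1 ∩ R2 = {ProjID}.
ProjID → MName applies, adding MName
Closure: {ProjID, MName}.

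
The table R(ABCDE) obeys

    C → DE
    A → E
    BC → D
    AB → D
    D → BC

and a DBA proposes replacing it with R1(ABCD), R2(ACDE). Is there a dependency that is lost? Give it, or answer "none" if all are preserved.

C → DE lies within R2.
A → E lies within R2.
BC → D lies within R1.
AB → D lies within R1.
D → BC lies within R1.
Every dependency is enforceable on the fragments, so the decomposition is dependency-preserving.

none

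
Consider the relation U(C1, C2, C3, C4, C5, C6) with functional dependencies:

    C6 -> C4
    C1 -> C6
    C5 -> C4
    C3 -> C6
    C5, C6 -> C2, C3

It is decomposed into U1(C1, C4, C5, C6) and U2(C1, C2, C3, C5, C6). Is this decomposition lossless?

Yes

Common attributes: U1 ∩ U2 = {C1, C5, C6}.
Closure of {C1, C5, C6}: C6 → C4 applies, adding C4; C5, C6 → C2, C3 applies, adding C2, C3. So (C1, C5, C6)⁺ = {C1, C2, C3, C4, C5, C6}.
This closure contains every attribute of U1, so U1 ∩ U2 → U1. The join is lossless.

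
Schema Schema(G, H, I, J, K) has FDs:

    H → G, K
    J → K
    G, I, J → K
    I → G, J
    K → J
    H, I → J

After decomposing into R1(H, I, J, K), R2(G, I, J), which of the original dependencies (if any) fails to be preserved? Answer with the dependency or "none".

H → G, K

Check H → G, K: no single fragment contains all of {G, H, K}, and the restricted closure of {H} across the fragments never reaches {G, K}.
J → K is preserved.
G, I, J → K is preserved.
I → G, J is preserved.
K → J is preserved.
H, I → J is preserved.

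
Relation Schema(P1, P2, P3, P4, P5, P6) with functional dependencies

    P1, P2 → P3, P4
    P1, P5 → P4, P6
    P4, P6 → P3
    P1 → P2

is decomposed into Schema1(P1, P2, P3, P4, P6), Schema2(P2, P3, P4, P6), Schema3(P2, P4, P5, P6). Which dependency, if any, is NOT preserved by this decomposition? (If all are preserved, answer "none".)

Check P1, P5 → P4, P6: no single fragment contains all of {P1, P4, P5, P6}, and the restricted closure of {P1, P5} across the fragments never reaches {P4, P6}.
P1, P2 → P3, P4 is preserved.
P4, P6 → P3 is preserved.
P1 → P2 is preserved.

P1, P5 → P4, P6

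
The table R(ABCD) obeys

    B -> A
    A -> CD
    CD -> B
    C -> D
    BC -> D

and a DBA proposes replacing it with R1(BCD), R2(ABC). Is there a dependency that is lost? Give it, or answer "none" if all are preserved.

none

B → A lies within R2.
A → CD: restricted closure across fragments reaches CD.
CD → B lies within R1.
C → D lies within R1.
BC → D lies within R1.
Every dependency is enforceable on the fragments, so the decomposition is dependency-preserving.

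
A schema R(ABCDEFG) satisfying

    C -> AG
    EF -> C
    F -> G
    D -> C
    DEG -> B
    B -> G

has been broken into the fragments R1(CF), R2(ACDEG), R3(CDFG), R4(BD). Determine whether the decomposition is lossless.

No

Chase test. Columns are ABCDEFG; row i has aⱼ where attribute j ∈ Ri, else bᵢⱼ.
Initial tableau (one row per fragment):
  row 1: b11 b12 a3 b14 b15 a6 b17
  row 2: a1 b22 a3 a4 a5 b26 a7
  row 3: b31 b32 a3 a4 b35 a6 a7
  row 4: b41 a2 b43 a4 b45 b46 b47
Rows 1 and 2 agree on C; apply C→AG and equate their AG entries.
Rows 1 and 3 agree on C; apply C→AG and equate their AG entries.
Rows 2 and 4 agree on D; apply D→C and equate their C entries.
Rows 1 and 4 agree on C; apply C→AG and equate their AG entries.
No row becomes fully distinguished — the join is lossy.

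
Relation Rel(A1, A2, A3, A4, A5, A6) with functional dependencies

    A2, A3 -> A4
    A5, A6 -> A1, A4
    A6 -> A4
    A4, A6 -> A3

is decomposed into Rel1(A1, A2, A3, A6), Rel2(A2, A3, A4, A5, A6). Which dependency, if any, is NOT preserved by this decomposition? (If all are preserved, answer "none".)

Check A5, A6 → A1, A4: no single fragment contains all of {A1, A4, A5, A6}, and the restricted closure of {A5, A6} across the fragments never reaches {A1, A4}.
A2, A3 → A4 is preserved.
A6 → A4 is preserved.
A4, A6 → A3 is preserved.

A5, A6 -> A1, A4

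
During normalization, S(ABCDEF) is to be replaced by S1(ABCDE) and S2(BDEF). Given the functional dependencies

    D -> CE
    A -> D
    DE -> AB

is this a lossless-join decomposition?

Yes

Common attributes: S1 ∩ S2 = {BDE}.
Closure of {BDE}: D → CE applies, adding C; DE → AB applies, adding A. So (BDE)⁺ = {ABCDE}.
This closure contains every attribute of S1, so S1 ∩ S2 → S1. The join is lossless.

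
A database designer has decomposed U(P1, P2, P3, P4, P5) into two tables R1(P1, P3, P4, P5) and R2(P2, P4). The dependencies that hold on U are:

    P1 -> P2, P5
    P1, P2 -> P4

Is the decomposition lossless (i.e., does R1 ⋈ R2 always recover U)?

No

Common attributes: R1 ∩ R2 = {P4}.
No dependency enlarges {P4}, so (P4)⁺ = {P4}.
The closure contains neither all of R1 = {P1, P3, P4, P5} nor all of R2 = {P2, P4}, so the common attributes are not a superkey of either fragment. The join is lossy.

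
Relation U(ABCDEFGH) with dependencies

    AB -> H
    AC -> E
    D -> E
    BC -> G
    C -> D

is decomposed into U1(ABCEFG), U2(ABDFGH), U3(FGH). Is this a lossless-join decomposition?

No

Chase test. Columns are ABCDEFGH; row i has aⱼ where attribute j ∈ Ui, else bᵢⱼ.
Initial tableau (one row per fragment):
  row 1: a1 a2 a3 b14 a5 a6 a7 b18
  row 2: a1 a2 b23 a4 b25 a6 a7 a8
  row 3: b31 b32 b33 b34 b35 a6 a7 a8
Rows 1 and 2 agree on AB; apply AB→H and equate their H entries.
No row becomes fully distinguished — the join is lossy.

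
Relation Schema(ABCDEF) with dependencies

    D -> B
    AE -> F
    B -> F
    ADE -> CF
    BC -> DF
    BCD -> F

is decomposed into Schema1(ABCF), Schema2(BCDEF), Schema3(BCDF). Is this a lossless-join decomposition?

Chase test. Columns are ABCDEF; row i has aⱼ where attribute j ∈ Schemai, else bᵢⱼ.
Initial tableau (one row per fragment):
  row 1: a1 a2 a3 b14 b15 a6
  row 2: b21 a2 a3 a4 a5 a6
  row 3: b31 a2 a3 a4 b35 a6
Rows 1 and 2 agree on BC; apply BC→DF and equate their DF entries.
No row becomes fully distinguished — the join is lossy.

No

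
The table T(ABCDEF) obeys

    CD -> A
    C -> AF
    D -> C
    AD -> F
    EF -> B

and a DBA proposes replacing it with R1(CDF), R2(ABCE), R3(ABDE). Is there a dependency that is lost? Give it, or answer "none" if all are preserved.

Check EF → B: no single fragment contains all of {BEF}, and the restricted closure of {EF} across the fragments never reaches {B}.
CD → A is preserved.
C → AF is preserved.
D → C is preserved.
AD → F is preserved.

EF -> B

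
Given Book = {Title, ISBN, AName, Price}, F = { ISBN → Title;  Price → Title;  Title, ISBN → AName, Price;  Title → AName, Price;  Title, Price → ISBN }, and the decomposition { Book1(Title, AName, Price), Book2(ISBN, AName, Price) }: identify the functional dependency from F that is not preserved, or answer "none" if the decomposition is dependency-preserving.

ISBN → Title: restricted closure across fragments reaches Title.
Price → Title lies within Book1.
Title, ISBN → AName, Price: restricted closure across fragments reaches AName, Price.
Title → AName, Price lies within Book1.
Title, Price → ISBN: restricted closure across fragments reaches ISBN.
Every dependency is enforceable on the fragments, so the decomposition is dependency-preserving.

none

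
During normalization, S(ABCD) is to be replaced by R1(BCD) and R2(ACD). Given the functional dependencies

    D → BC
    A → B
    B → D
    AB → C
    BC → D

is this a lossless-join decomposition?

Common attributes: R1 ∩ R2 = {CD}.
Closure of {CD}: D → BC applies, adding B. So (CD)⁺ = {BCD}.
This closure contains every attribute of R1, so R1 ∩ R2 → R1. The join is lossless.

Yes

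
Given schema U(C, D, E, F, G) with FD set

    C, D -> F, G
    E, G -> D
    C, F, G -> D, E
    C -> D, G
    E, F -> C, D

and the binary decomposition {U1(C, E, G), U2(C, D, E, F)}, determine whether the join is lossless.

Yes

Common attributes: U1 ∩ U2 = {C, E}.
Closure of {C, E}: C → D, G applies, adding D, G; C, D → F, G applies, adding F. So (C, E)⁺ = {C, D, E, F, G}.
This closure contains every attribute of U1, so U1 ∩ U2 → U1. The join is lossless.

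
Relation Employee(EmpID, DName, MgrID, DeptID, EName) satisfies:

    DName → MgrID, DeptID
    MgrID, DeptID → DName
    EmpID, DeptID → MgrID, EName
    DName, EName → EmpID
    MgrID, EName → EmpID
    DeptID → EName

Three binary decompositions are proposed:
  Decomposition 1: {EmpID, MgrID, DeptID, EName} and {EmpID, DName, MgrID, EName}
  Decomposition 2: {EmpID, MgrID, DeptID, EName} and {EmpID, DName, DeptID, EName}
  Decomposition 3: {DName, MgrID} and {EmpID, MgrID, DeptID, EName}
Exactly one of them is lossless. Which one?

Decomposition 2

Decomposition 1: common = {EmpID, MgrID, EName}, closure = {EmpID, MgrID, EName} → lossy.
Decomposition 2: common = {EmpID, DeptID, EName}, closure = {EmpID, DName, MgrID, DeptID, EName} → lossless.
Decomposition 3: common = {MgrID}, closure = {MgrID} → lossy.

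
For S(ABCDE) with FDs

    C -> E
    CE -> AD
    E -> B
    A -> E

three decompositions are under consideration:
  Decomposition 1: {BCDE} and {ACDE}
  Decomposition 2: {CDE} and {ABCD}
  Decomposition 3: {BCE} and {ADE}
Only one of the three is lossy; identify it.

Decomposition 3

Decomposition 1: common = {CDE}, closure = {ABCDE} → lossless.
Decomposition 2: common = {CD}, closure = {ABCDE} → lossless.
Decomposition 3: common = {E}, closure = {BE} → lossy.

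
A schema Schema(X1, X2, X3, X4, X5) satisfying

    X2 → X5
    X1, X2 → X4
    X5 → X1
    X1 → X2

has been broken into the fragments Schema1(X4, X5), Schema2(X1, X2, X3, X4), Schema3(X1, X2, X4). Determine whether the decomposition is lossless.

Chase test. Columns are X1, X2, X3, X4, X5; row i has aⱼ where attribute j ∈ Schemai, else bᵢⱼ.
Initial tableau (one row per fragment):
  row 1: b11 b12 b13 a4 a5
  row 2: a1 a2 a3 a4 b25
  row 3: a1 a2 b33 a4 b35
Rows 2 and 3 agree on X2; apply X2→X5 and equate their X5 entries.
No row becomes fully distinguished — the join is lossy.

No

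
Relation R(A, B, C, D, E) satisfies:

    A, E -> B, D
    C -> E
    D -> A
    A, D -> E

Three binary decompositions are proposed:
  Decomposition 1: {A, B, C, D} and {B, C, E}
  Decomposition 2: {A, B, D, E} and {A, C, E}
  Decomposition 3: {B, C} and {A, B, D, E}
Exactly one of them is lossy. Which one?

Decomposition 1: common = {B, C}, closure = {B, C, E} → lossless.
Decomposition 2: common = {A, E}, closure = {A, B, D, E} → lossless.
Decomposition 3: common = {B}, closure = {B} → lossy.

Decomposition 3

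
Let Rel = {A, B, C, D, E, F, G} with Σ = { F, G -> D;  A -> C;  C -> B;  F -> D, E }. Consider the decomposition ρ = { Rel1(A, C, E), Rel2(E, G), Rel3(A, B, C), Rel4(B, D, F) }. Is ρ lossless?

No

Chase test. Columns are A, B, C, D, E, F, G; row i has aⱼ where attribute j ∈ Reli, else bᵢⱼ.
Initial tableau (one row per fragment):
  row 1: a1 b12 a3 b14 a5 b16 b17
  row 2: b21 b22 b23 b24 a5 b26 a7
  row 3: a1 a2 a3 b34 b35 b36 b37
  row 4: b41 a2 b43 a4 b45 a6 b47
Rows 1 and 3 agree on C; apply C→B and equate their B entries.
No row becomes fully distinguished — the join is lossy.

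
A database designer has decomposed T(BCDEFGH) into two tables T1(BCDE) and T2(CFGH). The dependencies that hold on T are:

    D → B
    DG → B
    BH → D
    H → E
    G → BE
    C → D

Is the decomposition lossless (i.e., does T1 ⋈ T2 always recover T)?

No

Common attributes: T1 ∩ T2 = {C}.
Closure of {C}: C → D applies, adding D; D → B applies, adding B. So (C)⁺ = {BCD}.
The closure contains neither all of T1 = {BCDE} nor all of T2 = {CFGH}, so the common attributes are not a superkey of either fragment. The join is lossy.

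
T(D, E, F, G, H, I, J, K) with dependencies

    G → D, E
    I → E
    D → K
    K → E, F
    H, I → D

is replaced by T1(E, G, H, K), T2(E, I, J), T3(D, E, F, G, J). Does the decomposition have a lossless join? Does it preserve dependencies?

Lossless test (chase): Rows 1 and 3 agree on G; apply G→D, E and equate their D, E entries. Rows 1 and 3 agree on D; apply D→K and equate their K entries. Rows 1 and 3 agree on K; apply K→E, F and equate their E, F entries. No row becomes fully distinguished — the join is lossy.
Dependency preservation: the restricted closure of {D} across the fragments never reaches {K}, so D → K cannot be enforced without a join — not preserved.

lossy and not dependency-preserving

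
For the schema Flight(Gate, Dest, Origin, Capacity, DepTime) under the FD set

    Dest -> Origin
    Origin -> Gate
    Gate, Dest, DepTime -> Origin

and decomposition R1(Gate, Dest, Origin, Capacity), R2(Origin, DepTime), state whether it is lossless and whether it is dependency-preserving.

Lossless test: (Origin)⁺ = {Gate, Origin}, which is a superkey of neither fragment — lossy.
Dependency preservation: Gate, Dest, DepTime → Origin is not contained in any single fragment, but the restricted closure of its left-hand side across the fragments still reaches the right-hand side; the remaining FDs each lie inside some fragment. All dependencies are preserved.

lossy but dependency-preserving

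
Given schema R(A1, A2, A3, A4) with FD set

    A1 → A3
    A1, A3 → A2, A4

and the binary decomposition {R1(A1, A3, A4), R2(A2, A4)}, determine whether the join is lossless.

No

Common attributes: R1 ∩ R2 = {A4}.
No dependency enlarges {A4}, so (A4)⁺ = {A4}.
The closure contains neither all of R1 = {A1, A3, A4} nor all of R2 = {A2, A4}, so the common attributes are not a superkey of either fragment. The join is lossy.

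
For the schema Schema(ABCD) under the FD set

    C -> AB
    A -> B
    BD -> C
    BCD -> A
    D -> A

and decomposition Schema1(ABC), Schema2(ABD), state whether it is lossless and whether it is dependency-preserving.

Lossless test: (AB)⁺ = {AB}, which is a superkey of neither fragment — lossy.
Dependency preservation: the restricted closure of {BD} across the fragments never reaches {C}, so BD → C cannot be enforced without a join — not preserved.

lossy and not dependency-preserving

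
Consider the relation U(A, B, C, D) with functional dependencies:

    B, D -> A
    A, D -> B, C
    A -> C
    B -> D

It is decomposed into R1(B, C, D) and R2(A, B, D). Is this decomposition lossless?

Yes

Common attributes: R1 ∩ R2 = {B, D}.
Closure of {B, D}: B, D → A applies, adding A; A, D → B, C applies, adding C. So (B, D)⁺ = {A, B, C, D}.
This closure contains every attribute of R1, so R1 ∩ R2 → R1. The join is lossless.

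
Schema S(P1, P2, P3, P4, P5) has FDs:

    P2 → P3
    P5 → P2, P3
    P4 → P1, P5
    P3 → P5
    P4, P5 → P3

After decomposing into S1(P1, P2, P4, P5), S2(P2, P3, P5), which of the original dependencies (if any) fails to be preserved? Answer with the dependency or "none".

P2 → P3 lies within S2.
P5 → P2, P3 lies within S2.
P4 → P1, P5 lies within S1.
P3 → P5 lies within S2.
P4, P5 → P3: restricted closure across fragments reaches P3.
Every dependency is enforceable on the fragments, so the decomposition is dependency-preserving.

none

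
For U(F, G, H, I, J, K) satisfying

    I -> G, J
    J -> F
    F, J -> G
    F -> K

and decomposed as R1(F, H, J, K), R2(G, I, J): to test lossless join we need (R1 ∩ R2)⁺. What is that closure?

R1 ∩ R2 = {J}.
J → F applies, adding F
F, J → G applies, adding G
F → K applies, adding K
Closure: {F, G, J, K}.

F, G, J, K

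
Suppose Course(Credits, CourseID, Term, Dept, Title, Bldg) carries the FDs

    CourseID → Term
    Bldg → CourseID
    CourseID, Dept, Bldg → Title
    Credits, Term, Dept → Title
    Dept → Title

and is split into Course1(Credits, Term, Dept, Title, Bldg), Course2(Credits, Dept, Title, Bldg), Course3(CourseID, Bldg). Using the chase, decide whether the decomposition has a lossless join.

Yes

Chase test. Columns are Credits, CourseID, Term, Dept, Title, Bldg; row i has aⱼ where attribute j ∈ Coursei, else bᵢⱼ.
Initial tableau (one row per fragment):
  row 1: a1 b12 a3 a4 a5 a6
  row 2: a1 b22 b23 a4 a5 a6
  row 3: b31 a2 b33 b34 b35 a6
Rows 1 and 2 agree on Bldg; apply Bldg→CourseID and equate their CourseID entries.
Rows 1 and 3 agree on Bldg; apply Bldg→CourseID and equate their CourseID entries.
Rows 1 and 2 agree on CourseID; apply CourseID→Term and equate their Term entries.
Rows 1 and 3 agree on CourseID; apply CourseID→Term and equate their Term entries.
Row 1 is now all distinguished symbols — the join is lossless.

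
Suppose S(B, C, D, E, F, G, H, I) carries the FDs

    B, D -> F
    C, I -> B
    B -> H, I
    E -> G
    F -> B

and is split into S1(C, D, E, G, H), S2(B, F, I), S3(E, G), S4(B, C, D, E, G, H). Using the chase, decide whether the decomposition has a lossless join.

Chase test. Columns are B, C, D, E, F, G, H, I; row i has aⱼ where attribute j ∈ Si, else bᵢⱼ.
Initial tableau (one row per fragment):
  row 1: b11 a2 a3 a4 b15 a6 a7 b18
  row 2: a1 b22 b23 b24 a5 b26 b27 a8
  row 3: b31 b32 b33 a4 b35 a6 b37 b38
  row 4: a1 a2 a3 a4 b45 a6 a7 b48
Rows 2 and 4 agree on B; apply B→H, I and equate their H, I entries.
No row becomes fully distinguished — the join is lossy.

No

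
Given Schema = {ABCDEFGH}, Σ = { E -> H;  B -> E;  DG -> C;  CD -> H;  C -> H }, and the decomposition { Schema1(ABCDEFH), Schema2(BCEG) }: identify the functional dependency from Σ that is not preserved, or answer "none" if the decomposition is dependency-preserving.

DG -> C

Check DG → C: no single fragment contains all of {CDG}, and the restricted closure of {DG} across the fragments never reaches {C}.
E → H is preserved.
B → E is preserved.
CD → H is preserved.
C → H is preserved.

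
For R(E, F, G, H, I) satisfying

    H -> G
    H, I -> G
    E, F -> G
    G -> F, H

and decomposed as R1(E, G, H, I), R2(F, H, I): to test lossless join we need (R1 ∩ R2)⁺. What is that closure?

F, G, H, I

R1 ∩ R2 = {H, I}.
H → G applies, adding G
G → F, H applies, adding F
Closure: {F, G, H, I}.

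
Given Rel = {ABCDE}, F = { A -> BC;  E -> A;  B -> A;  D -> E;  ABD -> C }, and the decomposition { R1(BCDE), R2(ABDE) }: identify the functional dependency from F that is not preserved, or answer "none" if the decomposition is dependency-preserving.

A → BC: restricted closure across fragments reaches BC.
E → A lies within R2.
B → A lies within R2.
D → E lies within R1.
ABD → C: restricted closure across fragments reaches C.
Every dependency is enforceable on the fragments, so the decomposition is dependency-preserving.

none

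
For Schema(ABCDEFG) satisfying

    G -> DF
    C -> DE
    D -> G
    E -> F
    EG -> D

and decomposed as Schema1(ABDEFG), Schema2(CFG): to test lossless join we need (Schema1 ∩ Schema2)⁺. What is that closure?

Schema1 ∩ Schema2 = {FG}.
G → DF applies, adding D
Closure: {DFG}.

DFG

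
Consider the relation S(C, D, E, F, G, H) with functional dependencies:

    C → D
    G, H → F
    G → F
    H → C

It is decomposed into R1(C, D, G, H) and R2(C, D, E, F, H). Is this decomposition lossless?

Common attributes: R1 ∩ R2 = {C, D, H}.
No dependency enlarges {C, D, H}, so (C, D, H)⁺ = {C, D, H}.
The closure contains neither all of R1 = {C, D, G, H} nor all of R2 = {C, D, E, F, H}, so the common attributes are not a superkey of either fragment. The join is lossy.

No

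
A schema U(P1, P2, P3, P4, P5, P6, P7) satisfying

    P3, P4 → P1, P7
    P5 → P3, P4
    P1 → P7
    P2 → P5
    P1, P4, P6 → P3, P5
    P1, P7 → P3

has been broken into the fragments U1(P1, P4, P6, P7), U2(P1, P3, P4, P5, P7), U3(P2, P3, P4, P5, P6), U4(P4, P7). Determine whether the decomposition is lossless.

Chase test. Columns are P1, P2, P3, P4, P5, P6, P7; row i has aⱼ where attribute j ∈ Ui, else bᵢⱼ.
Initial tableau (one row per fragment):
  row 1: a1 b12 b13 a4 b15 a6 a7
  row 2: a1 b22 a3 a4 a5 b26 a7
  row 3: b31 a2 a3 a4 a5 a6 b37
  row 4: b41 b42 b43 a4 b45 b46 a7
Rows 2 and 3 agree on P3, P4; apply P3, P4→P1, P7 and equate their P1, P7 entries.
Rows 1 and 3 agree on P1, P4, P6; apply P1, P4, P6→P3, P5 and equate their P3, P5 entries.
Row 3 is now all distinguished symbols — the join is lossless.

Yes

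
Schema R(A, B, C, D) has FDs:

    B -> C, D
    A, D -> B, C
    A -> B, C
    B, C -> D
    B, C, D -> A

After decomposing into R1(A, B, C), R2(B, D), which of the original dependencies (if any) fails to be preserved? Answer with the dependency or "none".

none

B → C, D: restricted closure across fragments reaches C, D.
A, D → B, C: restricted closure across fragments reaches B, C.
A → B, C lies within R1.
B, C → D: restricted closure across fragments reaches D.
B, C, D → A: restricted closure across fragments reaches A.
Every dependency is enforceable on the fragments, so the decomposition is dependency-preserving.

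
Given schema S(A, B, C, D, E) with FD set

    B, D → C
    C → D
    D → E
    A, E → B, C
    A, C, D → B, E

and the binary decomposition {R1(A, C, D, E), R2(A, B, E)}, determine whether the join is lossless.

Yes

Common attributes: R1 ∩ R2 = {A, E}.
Closure of {A, E}: A, E → B, C applies, adding B, C; C → D applies, adding D. So (A, E)⁺ = {A, B, C, D, E}.
This closure contains every attribute of R1, so R1 ∩ R2 → R1. The join is lossless.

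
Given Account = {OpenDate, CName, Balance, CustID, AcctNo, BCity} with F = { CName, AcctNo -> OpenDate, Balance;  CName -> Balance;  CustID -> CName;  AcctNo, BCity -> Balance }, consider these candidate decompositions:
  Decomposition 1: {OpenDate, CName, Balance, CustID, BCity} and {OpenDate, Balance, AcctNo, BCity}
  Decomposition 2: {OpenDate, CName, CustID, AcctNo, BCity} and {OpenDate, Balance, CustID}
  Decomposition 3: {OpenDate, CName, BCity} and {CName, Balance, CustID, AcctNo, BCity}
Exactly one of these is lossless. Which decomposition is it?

Decomposition 2

Decomposition 1: common = {OpenDate, Balance, BCity}, closure = {OpenDate, Balance, BCity} → lossy.
Decomposition 2: common = {OpenDate, CustID}, closure = {OpenDate, CName, Balance, CustID} → lossless.
Decomposition 3: common = {CName, BCity}, closure = {CName, Balance, BCity} → lossy.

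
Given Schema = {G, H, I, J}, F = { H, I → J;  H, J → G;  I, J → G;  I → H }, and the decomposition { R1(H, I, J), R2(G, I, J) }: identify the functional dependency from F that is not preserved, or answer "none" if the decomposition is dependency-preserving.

Check H, J → G: no single fragment contains all of {G, H, J}, and the restricted closure of {H, J} across the fragments never reaches {G}.
H, I → J is preserved.
I, J → G is preserved.
I → H is preserved.

H, J → G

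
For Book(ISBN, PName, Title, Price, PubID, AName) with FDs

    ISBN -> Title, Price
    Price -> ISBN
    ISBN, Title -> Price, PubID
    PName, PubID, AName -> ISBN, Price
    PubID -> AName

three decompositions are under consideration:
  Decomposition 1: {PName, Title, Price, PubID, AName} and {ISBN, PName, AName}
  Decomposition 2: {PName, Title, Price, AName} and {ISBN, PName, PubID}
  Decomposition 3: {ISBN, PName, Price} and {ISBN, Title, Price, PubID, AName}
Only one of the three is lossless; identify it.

Decomposition 3

Decomposition 1: common = {PName, AName}, closure = {PName, AName} → lossy.
Decomposition 2: common = {PName}, closure = {PName} → lossy.
Decomposition 3: common = {ISBN, Price}, closure = {ISBN, Title, Price, PubID, AName} → lossless.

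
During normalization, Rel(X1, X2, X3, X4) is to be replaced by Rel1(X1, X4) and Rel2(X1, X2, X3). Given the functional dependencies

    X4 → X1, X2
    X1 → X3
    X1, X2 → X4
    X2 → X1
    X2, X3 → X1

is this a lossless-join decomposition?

No

Common attributes: Rel1 ∩ Rel2 = {X1}.
Closure of {X1}: X1 → X3 applies, adding X3. So (X1)⁺ = {X1, X3}.
The closure contains neither all of Rel1 = {X1, X4} nor all of Rel2 = {X1, X2, X3}, so the common attributes are not a superkey of either fragment. The join is lossy.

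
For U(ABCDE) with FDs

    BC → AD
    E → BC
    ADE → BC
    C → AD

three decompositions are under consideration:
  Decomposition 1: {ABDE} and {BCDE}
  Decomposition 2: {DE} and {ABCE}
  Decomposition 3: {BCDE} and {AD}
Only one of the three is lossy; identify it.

Decomposition 3

Decomposition 1: common = {BDE}, closure = {ABCDE} → lossless.
Decomposition 2: common = {E}, closure = {ABCDE} → lossless.
Decomposition 3: common = {D}, closure = {D} → lossy.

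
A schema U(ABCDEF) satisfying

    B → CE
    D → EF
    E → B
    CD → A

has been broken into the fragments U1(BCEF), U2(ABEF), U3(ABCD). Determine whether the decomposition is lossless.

Chase test. Columns are ABCDEF; row i has aⱼ where attribute j ∈ Ui, else bᵢⱼ.
Initial tableau (one row per fragment):
  row 1: b11 a2 a3 b14 a5 a6
  row 2: a1 a2 b23 b24 a5 a6
  row 3: a1 a2 a3 a4 b35 b36
Rows 1 and 2 agree on B; apply B→CE and equate their CE entries.
Rows 1 and 3 agree on B; apply B→CE and equate their CE entries.
No row becomes fully distinguished — the join is lossy.

No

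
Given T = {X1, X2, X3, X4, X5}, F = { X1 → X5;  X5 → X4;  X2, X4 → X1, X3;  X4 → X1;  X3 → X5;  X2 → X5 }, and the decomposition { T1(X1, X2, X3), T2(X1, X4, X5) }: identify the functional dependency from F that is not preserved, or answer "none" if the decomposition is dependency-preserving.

X1 → X5 lies within T2.
X5 → X4 lies within T2.
X2, X4 → X1, X3: restricted closure across fragments reaches X1, X3.
X4 → X1 lies within T2.
X3 → X5: restricted closure across fragments reaches X5.
X2 → X5: restricted closure across fragments reaches X5.
Every dependency is enforceable on the fragments, so the decomposition is dependency-preserving.

none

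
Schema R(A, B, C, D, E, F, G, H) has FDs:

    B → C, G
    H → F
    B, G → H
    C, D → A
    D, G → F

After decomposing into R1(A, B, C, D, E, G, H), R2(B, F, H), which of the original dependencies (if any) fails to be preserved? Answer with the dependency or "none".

Check D, G → F: no single fragment contains all of {D, F, G}, and the restricted closure of {D, G} across the fragments never reaches {F}.
B → C, G is preserved.
H → F is preserved.
B, G → H is preserved.
C, D → A is preserved.

D, G → F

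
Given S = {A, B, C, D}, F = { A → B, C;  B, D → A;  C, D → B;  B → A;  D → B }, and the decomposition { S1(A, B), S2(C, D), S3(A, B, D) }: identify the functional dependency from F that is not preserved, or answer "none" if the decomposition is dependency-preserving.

Check A → B, C: no single fragment contains all of {A, B, C}, and the restricted closure of {A} across the fragments never reaches {B, C}.
B, D → A is preserved.
C, D → B is preserved.
B → A is preserved.
D → B is preserved.

A → B, C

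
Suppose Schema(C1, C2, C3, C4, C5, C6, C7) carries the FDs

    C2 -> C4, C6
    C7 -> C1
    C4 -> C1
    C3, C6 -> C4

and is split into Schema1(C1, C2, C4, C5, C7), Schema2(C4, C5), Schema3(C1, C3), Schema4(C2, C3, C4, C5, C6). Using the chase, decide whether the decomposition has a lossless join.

Chase test. Columns are C1, C2, C3, C4, C5, C6, C7; row i has aⱼ where attribute j ∈ Schemai, else bᵢⱼ.
Initial tableau (one row per fragment):
  row 1: a1 a2 b13 a4 a5 b16 a7
  row 2: b21 b22 b23 a4 a5 b26 b27
  row 3: a1 b32 a3 b34 b35 b36 b37
  row 4: b41 a2 a3 a4 a5 a6 b47
Rows 1 and 4 agree on C2; apply C2→C4, C6 and equate their C4, C6 entries.
Rows 1 and 2 agree on C4; apply C4→C1 and equate their C1 entries.
Rows 1 and 4 agree on C4; apply C4→C1 and equate their C1 entries.
No row becomes fully distinguished — the join is lossy.

No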